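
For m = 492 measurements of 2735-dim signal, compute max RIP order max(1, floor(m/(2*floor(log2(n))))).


floor(log2(2735)) = 11.
2*11 = 22.
m/(2*floor(log2(n))) = 492/22 ≈ 22.3636.
floor = 22.
k = max(1, 22) = 22.

22


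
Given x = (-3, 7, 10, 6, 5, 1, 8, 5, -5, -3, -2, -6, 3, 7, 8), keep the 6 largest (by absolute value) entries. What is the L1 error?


Sorted |x_i| descending: [10, 8, 8, 7, 7, 6, 6, 5, 5, 5, 3, 3, 3, 2, 1]
Keep top 6: [10, 8, 8, 7, 7, 6]
Tail entries: [6, 5, 5, 5, 3, 3, 3, 2, 1]
L1 error = sum of tail = 33.

33


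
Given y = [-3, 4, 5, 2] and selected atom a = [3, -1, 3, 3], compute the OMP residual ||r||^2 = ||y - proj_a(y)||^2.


a^T a = 28.
a^T y = 8.
coeff = 8/28 = 2/7.
||r||^2 = 362/7.

362/7


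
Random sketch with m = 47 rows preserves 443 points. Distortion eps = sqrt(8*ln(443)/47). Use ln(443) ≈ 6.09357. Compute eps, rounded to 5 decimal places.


ln(443) ≈ 6.09357.
8*ln(N)/m ≈ 8*6.09357/47 ≈ 1.0372034.
eps = sqrt(1.0372034) ≈ 1.0184318 ≈ 1.01843.

1.01843


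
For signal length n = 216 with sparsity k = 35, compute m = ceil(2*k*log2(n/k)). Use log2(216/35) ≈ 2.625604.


log2(n/k) = log2(216/35) ≈ 2.625604.
2*k*log2(n/k) ≈ 2*35*2.625604 = 183.79228.
m = ceil(183.79228) = 184.

184


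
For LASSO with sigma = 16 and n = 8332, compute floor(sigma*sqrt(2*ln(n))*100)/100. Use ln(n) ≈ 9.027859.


ln(8332) ≈ 9.027859.
2*ln(n) ≈ 18.055718.
sqrt(2*ln(n)) ≈ sqrt(18.055718) ≈ 4.249202.
lambda ≈ 16*4.249202 = 67.987232.
floor(lambda*100)/100 = 67.98.

67.98


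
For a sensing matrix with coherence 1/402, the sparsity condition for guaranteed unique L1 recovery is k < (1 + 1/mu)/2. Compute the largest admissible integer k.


1/mu = 402.
1 + 1/mu = 403.
(1 + 1/mu)/2 = 201.5 is not an integer, so k_max = floor(201.5) = 201.

201


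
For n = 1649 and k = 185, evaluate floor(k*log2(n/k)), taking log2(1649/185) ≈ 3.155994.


log2(n/k) = log2(1649/185) ≈ 3.155994.
k*log2(n/k) ≈ 185*3.155994 = 583.85889.
floor(583.85889) = 583.

583


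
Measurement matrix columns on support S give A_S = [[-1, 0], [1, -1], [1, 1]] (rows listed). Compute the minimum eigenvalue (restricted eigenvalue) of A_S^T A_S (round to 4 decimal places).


A_S^T A_S = [[3, 0], [0, 2]].
trace = 5.
det = 6.
disc = trace^2 - 4*det = 25 - 4*6 = 1.
sqrt(1) = 1.
lam_min = (5 - 1)/2 = 2 = 2.0000.

2.0000


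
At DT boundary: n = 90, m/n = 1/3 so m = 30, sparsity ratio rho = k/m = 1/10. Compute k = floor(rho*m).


m = 1/3*90 = 30.
rho = 1/10.
rho*m = 1/10*30 = 3.
k = floor(3) = 3.

3


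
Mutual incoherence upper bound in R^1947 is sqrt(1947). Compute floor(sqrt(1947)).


44^2 = 1936 <= 1947 < 2025 = 45^2, so 44 <= sqrt(1947) < 45.
floor(sqrt(1947)) = 44.

44


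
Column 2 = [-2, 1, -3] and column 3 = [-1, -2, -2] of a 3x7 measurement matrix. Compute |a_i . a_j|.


Inner product: -2*-1 + 1*-2 + -3*-2
Products: [2, -2, 6]
Sum = 6.
|dot| = 6.

6


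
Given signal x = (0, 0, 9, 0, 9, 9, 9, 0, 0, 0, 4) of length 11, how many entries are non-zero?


Non-zero positions: [2, 4, 5, 6, 10].
Sparsity = 5.

5


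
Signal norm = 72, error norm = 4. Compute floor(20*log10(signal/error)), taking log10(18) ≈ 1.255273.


||x||/||e|| = 72/4 = 18.
log10(18) ≈ 1.255273.
20*log10(||x||/||e||) ≈ 20*1.255273 = 25.10546.
floor(25.10546) = 25.

25


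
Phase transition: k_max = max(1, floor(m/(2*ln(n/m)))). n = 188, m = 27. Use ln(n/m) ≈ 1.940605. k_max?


n/m = 188/27.
ln(n/m) ≈ 1.940605.
2*ln(n/m) ≈ 3.88121.
m/(2*ln(n/m)) ≈ 27/3.88121 ≈ 6.9566.
floor = 6.
k_max = max(1, 6) = 6.

6


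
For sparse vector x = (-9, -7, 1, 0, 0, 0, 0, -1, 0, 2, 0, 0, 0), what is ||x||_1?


Non-zero entries: [(0, -9), (1, -7), (2, 1), (7, -1), (9, 2)]
Absolute values: [9, 7, 1, 1, 2]
||x||_1 = sum = 20.

20


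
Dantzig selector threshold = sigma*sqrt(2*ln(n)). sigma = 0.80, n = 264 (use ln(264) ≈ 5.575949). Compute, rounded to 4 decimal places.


ln(264) ≈ 5.575949.
2*ln(n) ≈ 11.151898.
sqrt(2*ln(n)) ≈ sqrt(11.151898) ≈ 3.339446.
threshold ≈ 0.80*3.339446 = 2.6715568 ≈ 2.6716.

2.6716


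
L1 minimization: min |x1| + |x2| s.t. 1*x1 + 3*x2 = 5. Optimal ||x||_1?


Axis intercepts:
  x1 = 5, x2 = 0: L1 = 5
  x1 = 0, x2 = 5/3: L1 = 5/3
x* = (0, 5/3)
||x*||_1 = 5/3.

5/3


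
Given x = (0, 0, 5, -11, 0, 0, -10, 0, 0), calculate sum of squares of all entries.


Non-zero entries: [(2, 5), (3, -11), (6, -10)]
Squares: [25, 121, 100]
||x||_2^2 = sum = 246.

246


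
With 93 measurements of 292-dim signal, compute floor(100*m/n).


100*m/n = 100*93/292 ≈ 31.8493.
floor = 31.

31


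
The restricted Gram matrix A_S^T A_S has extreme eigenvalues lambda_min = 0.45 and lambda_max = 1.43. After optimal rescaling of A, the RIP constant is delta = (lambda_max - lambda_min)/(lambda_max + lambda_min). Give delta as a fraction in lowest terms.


lambda_max - lambda_min = 1.43 - 0.45 = 0.98.
lambda_max + lambda_min = 1.43 + 0.45 = 1.88.
delta = 0.98/1.88 = 98/188 = 49/94.

49/94


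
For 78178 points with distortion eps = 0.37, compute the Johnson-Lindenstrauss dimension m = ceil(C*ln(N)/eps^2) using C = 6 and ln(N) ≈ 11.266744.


ln(78178) ≈ 11.266744.
eps^2 = 0.37^2 = 0.1369.
C*ln(N)/eps^2 ≈ 6*11.266744/0.1369 ≈ 493.7945.
m = ceil(493.7945) = 494.

494


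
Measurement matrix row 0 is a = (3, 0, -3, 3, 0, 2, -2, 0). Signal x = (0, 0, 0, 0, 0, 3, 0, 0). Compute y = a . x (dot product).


Non-zero terms: ['2*3']
Products: [6]
y = sum = 6.

6


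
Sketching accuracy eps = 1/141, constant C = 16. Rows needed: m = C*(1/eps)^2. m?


1/eps = 141.
(1/eps)^2 = 19881.
m = 16*19881 = 318096.

318096


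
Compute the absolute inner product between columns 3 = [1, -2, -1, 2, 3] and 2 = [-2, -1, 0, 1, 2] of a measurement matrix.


Inner product: 1*-2 + -2*-1 + -1*0 + 2*1 + 3*2
Products: [-2, 2, 0, 2, 6]
Sum = 8.
|dot| = 8.

8


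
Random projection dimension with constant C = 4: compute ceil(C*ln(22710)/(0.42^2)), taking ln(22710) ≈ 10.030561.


ln(22710) ≈ 10.030561.
eps^2 = 0.42^2 = 0.1764.
C*ln(N)/eps^2 ≈ 4*10.030561/0.1764 ≈ 227.4504.
m = ceil(227.4504) = 228.

228


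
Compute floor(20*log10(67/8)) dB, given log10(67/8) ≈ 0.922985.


||x||/||e|| = 67/8.
log10(67/8) ≈ 0.922985.
20*log10(||x||/||e||) ≈ 20*0.922985 = 18.4597.
floor(18.4597) = 18.

18


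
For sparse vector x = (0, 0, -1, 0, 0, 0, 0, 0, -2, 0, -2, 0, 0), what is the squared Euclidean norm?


Non-zero entries: [(2, -1), (8, -2), (10, -2)]
Squares: [1, 4, 4]
||x||_2^2 = sum = 9.

9


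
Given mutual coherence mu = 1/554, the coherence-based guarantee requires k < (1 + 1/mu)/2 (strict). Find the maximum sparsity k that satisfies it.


1/mu = 554.
1 + 1/mu = 555.
(1 + 1/mu)/2 = 277.5 is not an integer, so k_max = floor(277.5) = 277.

277


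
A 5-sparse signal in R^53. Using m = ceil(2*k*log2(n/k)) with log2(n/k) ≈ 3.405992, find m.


log2(n/k) = log2(53/5) ≈ 3.405992.
2*k*log2(n/k) ≈ 2*5*3.405992 = 34.05992.
m = ceil(34.05992) = 35.

35


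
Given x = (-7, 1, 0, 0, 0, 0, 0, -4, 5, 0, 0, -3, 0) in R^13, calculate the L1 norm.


Non-zero entries: [(0, -7), (1, 1), (7, -4), (8, 5), (11, -3)]
Absolute values: [7, 1, 4, 5, 3]
||x||_1 = sum = 20.

20


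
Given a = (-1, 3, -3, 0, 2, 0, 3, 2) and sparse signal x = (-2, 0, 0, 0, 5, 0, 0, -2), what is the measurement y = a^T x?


Non-zero terms: ['-1*-2', '2*5', '2*-2']
Products: [2, 10, -4]
y = sum = 8.

8


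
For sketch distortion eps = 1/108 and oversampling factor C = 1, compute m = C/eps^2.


1/eps = 108.
(1/eps)^2 = 11664.
m = 1*11664 = 11664.

11664


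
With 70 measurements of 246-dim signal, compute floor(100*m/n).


100*m/n = 100*70/246 ≈ 28.4553.
floor = 28.

28


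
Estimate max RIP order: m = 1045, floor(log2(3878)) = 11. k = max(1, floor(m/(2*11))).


floor(log2(3878)) = 11.
2*11 = 22.
m/(2*floor(log2(n))) = 1045/22 ≈ 47.5.
floor = 47.
k = max(1, 47) = 47.

47


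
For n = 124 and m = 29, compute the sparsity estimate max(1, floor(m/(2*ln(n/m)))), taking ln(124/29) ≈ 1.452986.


n/m = 124/29.
ln(n/m) ≈ 1.452986.
2*ln(n/m) ≈ 2.905972.
m/(2*ln(n/m)) ≈ 29/2.905972 ≈ 9.9794.
floor = 9.
k_max = max(1, 9) = 9.

9


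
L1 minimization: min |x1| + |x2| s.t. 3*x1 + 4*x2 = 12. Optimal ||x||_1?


Axis intercepts:
  x1 = 4, x2 = 0: L1 = 4
  x1 = 0, x2 = 3: L1 = 3
x* = (0, 3)
||x*||_1 = 3.

3


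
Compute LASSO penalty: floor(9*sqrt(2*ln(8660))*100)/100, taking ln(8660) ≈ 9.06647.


ln(8660) ≈ 9.06647.
2*ln(n) ≈ 18.13294.
sqrt(2*ln(n)) ≈ sqrt(18.13294) ≈ 4.258279.
lambda ≈ 9*4.258279 = 38.324511.
floor(lambda*100)/100 = 38.32.

38.32


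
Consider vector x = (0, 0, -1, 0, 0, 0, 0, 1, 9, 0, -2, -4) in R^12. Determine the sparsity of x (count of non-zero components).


Non-zero positions: [2, 7, 8, 10, 11].
Sparsity = 5.

5


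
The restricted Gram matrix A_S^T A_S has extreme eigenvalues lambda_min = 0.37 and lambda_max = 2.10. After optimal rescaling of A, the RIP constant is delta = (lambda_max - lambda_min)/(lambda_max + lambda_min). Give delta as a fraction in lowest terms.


lambda_max - lambda_min = 2.10 - 0.37 = 1.73.
lambda_max + lambda_min = 2.10 + 0.37 = 2.47.
delta = 1.73/2.47 = 173/247.

173/247


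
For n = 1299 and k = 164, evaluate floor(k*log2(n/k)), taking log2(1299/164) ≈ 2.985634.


log2(n/k) = log2(1299/164) ≈ 2.985634.
k*log2(n/k) ≈ 164*2.985634 = 489.643976.
floor(489.643976) = 489.

489


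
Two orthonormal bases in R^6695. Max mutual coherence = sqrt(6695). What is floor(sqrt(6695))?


81^2 = 6561 <= 6695 < 6724 = 82^2, so 81 <= sqrt(6695) < 82.
floor(sqrt(6695)) = 81.

81


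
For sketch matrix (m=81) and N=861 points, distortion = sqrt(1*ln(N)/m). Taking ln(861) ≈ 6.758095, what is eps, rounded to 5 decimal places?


ln(861) ≈ 6.758095.
1*ln(N)/m ≈ 1*6.758095/81 ≈ 0.08343327.
eps = sqrt(0.08343327) ≈ 0.2888482 ≈ 0.28885.

0.28885


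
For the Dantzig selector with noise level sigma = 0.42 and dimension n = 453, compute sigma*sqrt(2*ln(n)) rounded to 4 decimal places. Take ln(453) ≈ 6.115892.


ln(453) ≈ 6.115892.
2*ln(n) ≈ 12.231784.
sqrt(2*ln(n)) ≈ sqrt(12.231784) ≈ 3.497397.
threshold ≈ 0.42*3.497397 = 1.46890674 ≈ 1.4689.

1.4689


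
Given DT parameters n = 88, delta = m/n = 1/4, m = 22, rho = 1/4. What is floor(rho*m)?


m = 1/4*88 = 22.
rho = 1/4.
rho*m = 1/4*22 = 5.5.
k = floor(5.5) = 5.

5


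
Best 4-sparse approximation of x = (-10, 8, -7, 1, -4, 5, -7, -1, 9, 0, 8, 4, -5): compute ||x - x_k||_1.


Sorted |x_i| descending: [10, 9, 8, 8, 7, 7, 5, 5, 4, 4, 1, 1, 0]
Keep top 4: [10, 9, 8, 8]
Tail entries: [7, 7, 5, 5, 4, 4, 1, 1, 0]
L1 error = sum of tail = 34.

34


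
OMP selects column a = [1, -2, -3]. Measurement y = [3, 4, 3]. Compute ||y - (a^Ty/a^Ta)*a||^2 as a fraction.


a^T a = 14.
a^T y = -14.
coeff = -14/14 = -1.
||r||^2 = 20.

20


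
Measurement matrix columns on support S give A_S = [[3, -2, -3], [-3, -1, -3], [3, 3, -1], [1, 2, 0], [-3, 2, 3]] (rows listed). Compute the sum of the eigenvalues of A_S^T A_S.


Sum of eigenvalues of A_S^T A_S = trace(A_S^T A_S) = sum of squared column norms of A_S.
A_S^T A_S diagonal: [37, 22, 28].
trace = 37 + 22 + 28 = 87.

87


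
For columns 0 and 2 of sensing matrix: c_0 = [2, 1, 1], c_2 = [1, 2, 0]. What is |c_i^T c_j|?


Inner product: 2*1 + 1*2 + 1*0
Products: [2, 2, 0]
Sum = 4.
|dot| = 4.

4


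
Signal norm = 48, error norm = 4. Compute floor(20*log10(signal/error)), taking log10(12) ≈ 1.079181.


||x||/||e|| = 48/4 = 12.
log10(12) ≈ 1.079181.
20*log10(||x||/||e||) ≈ 20*1.079181 = 21.58362.
floor(21.58362) = 21.

21


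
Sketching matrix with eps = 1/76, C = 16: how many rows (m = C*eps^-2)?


1/eps = 76.
(1/eps)^2 = 5776.
m = 16*5776 = 92416.

92416


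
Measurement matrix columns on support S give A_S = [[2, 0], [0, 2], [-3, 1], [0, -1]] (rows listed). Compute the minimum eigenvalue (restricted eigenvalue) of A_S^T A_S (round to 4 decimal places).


A_S^T A_S = [[13, -3], [-3, 6]].
trace = 19.
det = 69.
disc = trace^2 - 4*det = 361 - 4*69 = 85.
sqrt(85) ≈ 9.219544.
lam_min = (19 - sqrt(85))/2 ≈ (19 - 9.219544)/2 = 4.890228 ≈ 4.8902.

4.8902


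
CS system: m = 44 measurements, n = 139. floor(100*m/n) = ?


100*m/n = 100*44/139 ≈ 31.6547.
floor = 31.

31


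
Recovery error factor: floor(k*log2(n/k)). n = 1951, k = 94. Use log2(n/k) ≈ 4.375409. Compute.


log2(n/k) = log2(1951/94) ≈ 4.375409.
k*log2(n/k) ≈ 94*4.375409 = 411.288446.
floor(411.288446) = 411.

411


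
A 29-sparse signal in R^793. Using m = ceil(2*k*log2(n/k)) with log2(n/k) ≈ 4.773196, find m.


log2(n/k) = log2(793/29) ≈ 4.773196.
2*k*log2(n/k) ≈ 2*29*4.773196 = 276.845368.
m = ceil(276.845368) = 277.

277


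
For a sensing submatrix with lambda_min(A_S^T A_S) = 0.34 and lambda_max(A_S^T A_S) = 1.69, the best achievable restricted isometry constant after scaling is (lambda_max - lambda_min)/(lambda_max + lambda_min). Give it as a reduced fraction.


lambda_max - lambda_min = 1.69 - 0.34 = 1.35.
lambda_max + lambda_min = 1.69 + 0.34 = 2.03.
delta = 1.35/2.03 = 135/203.

135/203


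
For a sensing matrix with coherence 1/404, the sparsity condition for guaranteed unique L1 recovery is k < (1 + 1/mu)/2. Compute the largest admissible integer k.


1/mu = 404.
1 + 1/mu = 405.
(1 + 1/mu)/2 = 202.5 is not an integer, so k_max = floor(202.5) = 202.

202


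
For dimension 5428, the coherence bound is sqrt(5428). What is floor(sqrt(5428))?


73^2 = 5329 <= 5428 < 5476 = 74^2, so 73 <= sqrt(5428) < 74.
floor(sqrt(5428)) = 73.

73


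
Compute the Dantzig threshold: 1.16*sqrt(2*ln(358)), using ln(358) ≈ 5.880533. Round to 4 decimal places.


ln(358) ≈ 5.880533.
2*ln(n) ≈ 11.761066.
sqrt(2*ln(n)) ≈ sqrt(11.761066) ≈ 3.429441.
threshold ≈ 1.16*3.429441 = 3.97815156 ≈ 3.9782.

3.9782


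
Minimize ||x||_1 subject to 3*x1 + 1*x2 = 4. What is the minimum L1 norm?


Axis intercepts:
  x1 = 4/3, x2 = 0: L1 = 4/3
  x1 = 0, x2 = 4: L1 = 4
x* = (4/3, 0)
||x*||_1 = 4/3.

4/3


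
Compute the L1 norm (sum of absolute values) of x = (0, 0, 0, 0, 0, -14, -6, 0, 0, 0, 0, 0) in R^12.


Non-zero entries: [(5, -14), (6, -6)]
Absolute values: [14, 6]
||x||_1 = sum = 20.

20


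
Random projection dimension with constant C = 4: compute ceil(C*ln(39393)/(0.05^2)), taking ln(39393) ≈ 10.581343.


ln(39393) ≈ 10.581343.
eps^2 = 0.05^2 = 0.0025.
C*ln(N)/eps^2 ≈ 4*10.581343/0.0025 ≈ 16930.1488.
m = ceil(16930.1488) = 16931.

16931


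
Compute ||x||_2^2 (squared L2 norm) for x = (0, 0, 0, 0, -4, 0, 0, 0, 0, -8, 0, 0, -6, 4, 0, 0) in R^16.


Non-zero entries: [(4, -4), (9, -8), (12, -6), (13, 4)]
Squares: [16, 64, 36, 16]
||x||_2^2 = sum = 132.

132


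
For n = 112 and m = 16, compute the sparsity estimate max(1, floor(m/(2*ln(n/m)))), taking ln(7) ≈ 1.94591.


n/m = 112/16 = 7.
ln(n/m) ≈ 1.94591.
2*ln(n/m) ≈ 3.89182.
m/(2*ln(n/m)) ≈ 16/3.89182 ≈ 4.1112.
floor = 4.
k_max = max(1, 4) = 4.

4


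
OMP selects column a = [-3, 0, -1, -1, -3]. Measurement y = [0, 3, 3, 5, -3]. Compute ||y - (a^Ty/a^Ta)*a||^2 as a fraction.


a^T a = 20.
a^T y = 1.
coeff = 1/20 = 1/20.
||r||^2 = 1039/20.

1039/20


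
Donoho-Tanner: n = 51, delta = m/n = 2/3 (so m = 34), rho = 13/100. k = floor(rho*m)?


m = 2/3*51 = 34.
rho = 13/100.
rho*m = 13/100*34 = 4.42.
k = floor(4.42) = 4.

4


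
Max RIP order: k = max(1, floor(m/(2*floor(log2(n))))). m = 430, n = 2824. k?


floor(log2(2824)) = 11.
2*11 = 22.
m/(2*floor(log2(n))) = 430/22 ≈ 19.5455.
floor = 19.
k = max(1, 19) = 19.

19


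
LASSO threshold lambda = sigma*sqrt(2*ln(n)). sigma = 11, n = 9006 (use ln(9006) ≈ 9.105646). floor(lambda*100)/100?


ln(9006) ≈ 9.105646.
2*ln(n) ≈ 18.211292.
sqrt(2*ln(n)) ≈ sqrt(18.211292) ≈ 4.267469.
lambda ≈ 11*4.267469 = 46.942159.
floor(lambda*100)/100 = 46.94.

46.94


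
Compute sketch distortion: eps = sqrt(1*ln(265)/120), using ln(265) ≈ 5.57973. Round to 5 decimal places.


ln(265) ≈ 5.57973.
1*ln(N)/m ≈ 1*5.57973/120 ≈ 0.04649775.
eps = sqrt(0.04649775) ≈ 0.2156334 ≈ 0.21563.

0.21563


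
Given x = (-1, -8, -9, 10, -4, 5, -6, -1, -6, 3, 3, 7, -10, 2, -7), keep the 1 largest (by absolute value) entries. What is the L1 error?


Sorted |x_i| descending: [10, 10, 9, 8, 7, 7, 6, 6, 5, 4, 3, 3, 2, 1, 1]
Keep top 1: [10]
Tail entries: [10, 9, 8, 7, 7, 6, 6, 5, 4, 3, 3, 2, 1, 1]
L1 error = sum of tail = 72.

72


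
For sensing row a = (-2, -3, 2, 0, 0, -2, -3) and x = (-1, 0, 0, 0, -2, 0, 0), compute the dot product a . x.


Non-zero terms: ['-2*-1', '0*-2']
Products: [2, 0]
y = sum = 2.

2


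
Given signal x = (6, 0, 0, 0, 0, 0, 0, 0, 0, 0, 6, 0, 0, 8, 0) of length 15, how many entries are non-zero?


Non-zero positions: [0, 10, 13].
Sparsity = 3.

3


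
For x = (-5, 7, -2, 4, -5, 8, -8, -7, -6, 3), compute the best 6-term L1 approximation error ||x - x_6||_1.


Sorted |x_i| descending: [8, 8, 7, 7, 6, 5, 5, 4, 3, 2]
Keep top 6: [8, 8, 7, 7, 6, 5]
Tail entries: [5, 4, 3, 2]
L1 error = sum of tail = 14.

14


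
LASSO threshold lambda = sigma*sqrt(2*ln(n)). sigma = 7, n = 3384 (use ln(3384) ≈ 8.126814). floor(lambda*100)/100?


ln(3384) ≈ 8.126814.
2*ln(n) ≈ 16.253628.
sqrt(2*ln(n)) ≈ sqrt(16.253628) ≈ 4.031579.
lambda ≈ 7*4.031579 = 28.221053.
floor(lambda*100)/100 = 28.22.

28.22


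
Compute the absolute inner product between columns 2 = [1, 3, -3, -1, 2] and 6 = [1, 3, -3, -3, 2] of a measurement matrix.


Inner product: 1*1 + 3*3 + -3*-3 + -1*-3 + 2*2
Products: [1, 9, 9, 3, 4]
Sum = 26.
|dot| = 26.

26


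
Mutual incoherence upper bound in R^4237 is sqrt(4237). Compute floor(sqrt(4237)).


65^2 = 4225 <= 4237 < 4356 = 66^2, so 65 <= sqrt(4237) < 66.
floor(sqrt(4237)) = 65.

65


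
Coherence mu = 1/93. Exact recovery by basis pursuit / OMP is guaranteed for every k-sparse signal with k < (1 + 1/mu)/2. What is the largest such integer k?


1/mu = 93.
1 + 1/mu = 94.
(1 + 1/mu)/2 = 47 is an integer and the inequality is strict, so k_max = 47 - 1 = 46.

46


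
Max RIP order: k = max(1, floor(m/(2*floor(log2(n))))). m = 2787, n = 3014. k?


floor(log2(3014)) = 11.
2*11 = 22.
m/(2*floor(log2(n))) = 2787/22 ≈ 126.6818.
floor = 126.
k = max(1, 126) = 126.

126


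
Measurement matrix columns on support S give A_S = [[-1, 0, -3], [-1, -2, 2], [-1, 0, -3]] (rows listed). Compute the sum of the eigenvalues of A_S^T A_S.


Sum of eigenvalues of A_S^T A_S = trace(A_S^T A_S) = sum of squared column norms of A_S.
A_S^T A_S diagonal: [3, 4, 22].
trace = 3 + 4 + 22 = 29.

29


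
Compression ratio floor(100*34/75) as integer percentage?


100*m/n = 100*34/75 ≈ 45.3333.
floor = 45.

45


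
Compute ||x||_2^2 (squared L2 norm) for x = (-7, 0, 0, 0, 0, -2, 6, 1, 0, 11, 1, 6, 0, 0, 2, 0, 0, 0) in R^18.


Non-zero entries: [(0, -7), (5, -2), (6, 6), (7, 1), (9, 11), (10, 1), (11, 6), (14, 2)]
Squares: [49, 4, 36, 1, 121, 1, 36, 4]
||x||_2^2 = sum = 252.

252


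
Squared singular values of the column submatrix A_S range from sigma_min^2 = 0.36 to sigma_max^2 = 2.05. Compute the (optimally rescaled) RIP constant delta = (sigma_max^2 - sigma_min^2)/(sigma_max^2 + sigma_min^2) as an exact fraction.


lambda_max - lambda_min = 2.05 - 0.36 = 1.69.
lambda_max + lambda_min = 2.05 + 0.36 = 2.41.
delta = 1.69/2.41 = 169/241.

169/241


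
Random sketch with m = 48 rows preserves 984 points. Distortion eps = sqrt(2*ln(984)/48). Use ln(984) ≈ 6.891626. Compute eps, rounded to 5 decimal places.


ln(984) ≈ 6.891626.
2*ln(N)/m ≈ 2*6.891626/48 ≈ 0.28715108.
eps = sqrt(0.28715108) ≈ 0.5358648 ≈ 0.53586.

0.53586


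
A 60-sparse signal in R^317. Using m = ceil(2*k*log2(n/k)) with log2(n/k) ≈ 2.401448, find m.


log2(n/k) = log2(317/60) ≈ 2.401448.
2*k*log2(n/k) ≈ 2*60*2.401448 = 288.17376.
m = ceil(288.17376) = 289.

289


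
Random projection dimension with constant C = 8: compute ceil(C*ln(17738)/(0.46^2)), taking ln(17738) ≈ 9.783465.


ln(17738) ≈ 9.783465.
eps^2 = 0.46^2 = 0.2116.
C*ln(N)/eps^2 ≈ 8*9.783465/0.2116 ≈ 369.8853.
m = ceil(369.8853) = 370.

370


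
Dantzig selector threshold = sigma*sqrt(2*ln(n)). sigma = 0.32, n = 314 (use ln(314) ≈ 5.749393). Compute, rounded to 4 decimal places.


ln(314) ≈ 5.749393.
2*ln(n) ≈ 11.498786.
sqrt(2*ln(n)) ≈ sqrt(11.498786) ≈ 3.390986.
threshold ≈ 0.32*3.390986 = 1.08511552 ≈ 1.0851.

1.0851


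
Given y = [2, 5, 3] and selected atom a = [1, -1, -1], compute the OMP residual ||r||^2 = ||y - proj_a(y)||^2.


a^T a = 3.
a^T y = -6.
coeff = -6/3 = -2.
||r||^2 = 26.

26


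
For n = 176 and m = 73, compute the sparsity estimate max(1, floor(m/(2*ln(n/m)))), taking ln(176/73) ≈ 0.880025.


n/m = 176/73.
ln(n/m) ≈ 0.880025.
2*ln(n/m) ≈ 1.76005.
m/(2*ln(n/m)) ≈ 73/1.76005 ≈ 41.4761.
floor = 41.
k_max = max(1, 41) = 41.

41


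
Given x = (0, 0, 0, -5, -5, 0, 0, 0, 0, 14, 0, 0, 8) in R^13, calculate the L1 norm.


Non-zero entries: [(3, -5), (4, -5), (9, 14), (12, 8)]
Absolute values: [5, 5, 14, 8]
||x||_1 = sum = 32.

32


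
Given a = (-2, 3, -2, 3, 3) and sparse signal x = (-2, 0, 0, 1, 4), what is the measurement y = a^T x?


Non-zero terms: ['-2*-2', '3*1', '3*4']
Products: [4, 3, 12]
y = sum = 19.

19


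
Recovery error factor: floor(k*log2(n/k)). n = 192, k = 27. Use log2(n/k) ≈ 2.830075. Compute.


log2(n/k) = log2(192/27) ≈ 2.830075.
k*log2(n/k) ≈ 27*2.830075 = 76.412025.
floor(76.412025) = 76.

76


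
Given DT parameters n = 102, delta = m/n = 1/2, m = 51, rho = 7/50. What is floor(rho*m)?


m = 1/2*102 = 51.
rho = 7/50.
rho*m = 7/50*51 = 7.14.
k = floor(7.14) = 7.

7


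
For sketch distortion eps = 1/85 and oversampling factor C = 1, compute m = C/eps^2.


1/eps = 85.
(1/eps)^2 = 7225.
m = 1*7225 = 7225.

7225


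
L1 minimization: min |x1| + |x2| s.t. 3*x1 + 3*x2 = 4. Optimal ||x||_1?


Axis intercepts:
  x1 = 4/3, x2 = 0: L1 = 4/3
  x1 = 0, x2 = 4/3: L1 = 4/3
x* = (4/3, 0)
||x*||_1 = 4/3.

4/3


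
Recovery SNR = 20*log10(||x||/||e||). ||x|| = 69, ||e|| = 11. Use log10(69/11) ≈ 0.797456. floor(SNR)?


||x||/||e|| = 69/11.
log10(69/11) ≈ 0.797456.
20*log10(||x||/||e||) ≈ 20*0.797456 = 15.94912.
floor(15.94912) = 15.

15


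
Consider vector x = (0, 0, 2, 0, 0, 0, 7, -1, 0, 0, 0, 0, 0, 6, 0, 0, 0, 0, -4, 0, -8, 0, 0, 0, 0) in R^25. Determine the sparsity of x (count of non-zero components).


Non-zero positions: [2, 6, 7, 13, 18, 20].
Sparsity = 6.

6


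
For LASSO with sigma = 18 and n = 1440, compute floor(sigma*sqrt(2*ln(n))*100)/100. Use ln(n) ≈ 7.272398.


ln(1440) ≈ 7.272398.
2*ln(n) ≈ 14.544796.
sqrt(2*ln(n)) ≈ sqrt(14.544796) ≈ 3.813764.
lambda ≈ 18*3.813764 = 68.647752.
floor(lambda*100)/100 = 68.64.

68.64


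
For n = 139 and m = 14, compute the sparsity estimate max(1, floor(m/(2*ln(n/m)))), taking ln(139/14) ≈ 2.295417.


n/m = 139/14.
ln(n/m) ≈ 2.295417.
2*ln(n/m) ≈ 4.590834.
m/(2*ln(n/m)) ≈ 14/4.590834 ≈ 3.0496.
floor = 3.
k_max = max(1, 3) = 3.

3


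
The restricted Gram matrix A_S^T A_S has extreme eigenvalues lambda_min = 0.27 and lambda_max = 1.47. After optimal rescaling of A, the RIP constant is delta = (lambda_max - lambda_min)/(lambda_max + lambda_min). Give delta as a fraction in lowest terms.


lambda_max - lambda_min = 1.47 - 0.27 = 1.20.
lambda_max + lambda_min = 1.47 + 0.27 = 1.74.
delta = 1.20/1.74 = 120/174 = 20/29.

20/29


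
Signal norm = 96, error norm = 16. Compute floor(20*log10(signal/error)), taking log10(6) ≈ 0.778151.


||x||/||e|| = 96/16 = 6.
log10(6) ≈ 0.778151.
20*log10(||x||/||e||) ≈ 20*0.778151 = 15.56302.
floor(15.56302) = 15.

15


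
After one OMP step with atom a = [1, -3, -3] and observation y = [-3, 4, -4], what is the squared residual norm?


a^T a = 19.
a^T y = -3.
coeff = -3/19 = -3/19.
||r||^2 = 770/19.

770/19


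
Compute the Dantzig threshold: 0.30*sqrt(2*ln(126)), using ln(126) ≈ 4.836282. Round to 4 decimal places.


ln(126) ≈ 4.836282.
2*ln(n) ≈ 9.672564.
sqrt(2*ln(n)) ≈ sqrt(9.672564) ≈ 3.110075.
threshold ≈ 0.30*3.110075 = 0.9330225 ≈ 0.9330.

0.9330


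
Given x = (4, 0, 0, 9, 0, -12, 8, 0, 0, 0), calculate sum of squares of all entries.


Non-zero entries: [(0, 4), (3, 9), (5, -12), (6, 8)]
Squares: [16, 81, 144, 64]
||x||_2^2 = sum = 305.

305


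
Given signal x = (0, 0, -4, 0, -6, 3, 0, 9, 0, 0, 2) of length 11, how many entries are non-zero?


Non-zero positions: [2, 4, 5, 7, 10].
Sparsity = 5.

5


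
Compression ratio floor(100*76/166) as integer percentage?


100*m/n = 100*76/166 ≈ 45.7831.
floor = 45.

45


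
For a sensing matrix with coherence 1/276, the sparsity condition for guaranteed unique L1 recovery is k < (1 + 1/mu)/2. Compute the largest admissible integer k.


1/mu = 276.
1 + 1/mu = 277.
(1 + 1/mu)/2 = 138.5 is not an integer, so k_max = floor(138.5) = 138.

138


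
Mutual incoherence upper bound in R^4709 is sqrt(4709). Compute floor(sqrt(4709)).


68^2 = 4624 <= 4709 < 4761 = 69^2, so 68 <= sqrt(4709) < 69.
floor(sqrt(4709)) = 68.

68


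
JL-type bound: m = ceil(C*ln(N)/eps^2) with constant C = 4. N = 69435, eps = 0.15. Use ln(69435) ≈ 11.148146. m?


ln(69435) ≈ 11.148146.
eps^2 = 0.15^2 = 0.0225.
C*ln(N)/eps^2 ≈ 4*11.148146/0.0225 ≈ 1981.8926.
m = ceil(1981.8926) = 1982.

1982


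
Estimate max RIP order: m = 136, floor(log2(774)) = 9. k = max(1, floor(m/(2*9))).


floor(log2(774)) = 9.
2*9 = 18.
m/(2*floor(log2(n))) = 136/18 ≈ 7.5556.
floor = 7.
k = max(1, 7) = 7.

7


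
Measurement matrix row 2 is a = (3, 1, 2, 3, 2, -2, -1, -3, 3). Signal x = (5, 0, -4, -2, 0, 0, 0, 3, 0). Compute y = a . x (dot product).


Non-zero terms: ['3*5', '2*-4', '3*-2', '-3*3']
Products: [15, -8, -6, -9]
y = sum = -8.

-8


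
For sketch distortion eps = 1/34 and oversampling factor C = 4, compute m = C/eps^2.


1/eps = 34.
(1/eps)^2 = 1156.
m = 4*1156 = 4624.

4624


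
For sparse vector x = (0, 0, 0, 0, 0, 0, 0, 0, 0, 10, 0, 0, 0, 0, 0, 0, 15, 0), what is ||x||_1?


Non-zero entries: [(9, 10), (16, 15)]
Absolute values: [10, 15]
||x||_1 = sum = 25.

25


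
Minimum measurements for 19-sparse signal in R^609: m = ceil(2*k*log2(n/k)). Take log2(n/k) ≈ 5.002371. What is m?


log2(n/k) = log2(609/19) ≈ 5.002371.
2*k*log2(n/k) ≈ 2*19*5.002371 = 190.090098.
m = ceil(190.090098) = 191.

191


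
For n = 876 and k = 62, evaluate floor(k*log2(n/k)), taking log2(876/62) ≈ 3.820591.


log2(n/k) = log2(876/62) ≈ 3.820591.
k*log2(n/k) ≈ 62*3.820591 = 236.876642.
floor(236.876642) = 236.

236


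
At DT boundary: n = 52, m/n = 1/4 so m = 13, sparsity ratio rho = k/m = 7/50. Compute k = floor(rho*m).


m = 1/4*52 = 13.
rho = 7/50.
rho*m = 7/50*13 = 1.82.
k = floor(1.82) = 1.

1


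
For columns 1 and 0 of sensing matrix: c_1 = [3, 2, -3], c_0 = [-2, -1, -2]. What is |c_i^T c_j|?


Inner product: 3*-2 + 2*-1 + -3*-2
Products: [-6, -2, 6]
Sum = -2.
|dot| = 2.

2


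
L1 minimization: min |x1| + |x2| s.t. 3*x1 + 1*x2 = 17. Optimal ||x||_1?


Axis intercepts:
  x1 = 17/3, x2 = 0: L1 = 17/3
  x1 = 0, x2 = 17: L1 = 17
x* = (17/3, 0)
||x*||_1 = 17/3.

17/3


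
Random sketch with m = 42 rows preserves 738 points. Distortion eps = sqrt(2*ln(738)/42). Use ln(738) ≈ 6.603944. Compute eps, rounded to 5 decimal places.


ln(738) ≈ 6.603944.
2*ln(N)/m ≈ 2*6.603944/42 ≈ 0.31447352.
eps = sqrt(0.31447352) ≈ 0.5607794 ≈ 0.56078.

0.56078


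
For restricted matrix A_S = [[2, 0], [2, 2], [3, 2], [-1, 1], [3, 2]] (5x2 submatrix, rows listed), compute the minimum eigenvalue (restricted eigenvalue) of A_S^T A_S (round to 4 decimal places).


A_S^T A_S = [[27, 15], [15, 13]].
trace = 40.
det = 126.
disc = trace^2 - 4*det = 1600 - 4*126 = 1096.
sqrt(1096) ≈ 33.105891.
lam_min = (40 - sqrt(1096))/2 ≈ (40 - 33.105891)/2 = 3.4470545 ≈ 3.4471.

3.4471


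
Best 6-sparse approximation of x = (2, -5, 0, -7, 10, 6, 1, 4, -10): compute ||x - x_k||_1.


Sorted |x_i| descending: [10, 10, 7, 6, 5, 4, 2, 1, 0]
Keep top 6: [10, 10, 7, 6, 5, 4]
Tail entries: [2, 1, 0]
L1 error = sum of tail = 3.

3


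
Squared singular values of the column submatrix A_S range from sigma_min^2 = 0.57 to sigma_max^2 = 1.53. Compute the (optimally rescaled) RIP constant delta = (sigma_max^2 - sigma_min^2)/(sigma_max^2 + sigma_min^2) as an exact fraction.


lambda_max - lambda_min = 1.53 - 0.57 = 0.96.
lambda_max + lambda_min = 1.53 + 0.57 = 2.10.
delta = 0.96/2.10 = 96/210 = 16/35.

16/35


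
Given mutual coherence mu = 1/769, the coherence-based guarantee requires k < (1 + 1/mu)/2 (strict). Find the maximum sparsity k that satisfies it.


1/mu = 769.
1 + 1/mu = 770.
(1 + 1/mu)/2 = 385 is an integer and the inequality is strict, so k_max = 385 - 1 = 384.

384


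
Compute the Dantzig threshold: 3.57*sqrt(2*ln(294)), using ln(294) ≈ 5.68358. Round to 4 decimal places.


ln(294) ≈ 5.68358.
2*ln(n) ≈ 11.36716.
sqrt(2*ln(n)) ≈ sqrt(11.36716) ≈ 3.371522.
threshold ≈ 3.57*3.371522 = 12.03633354 ≈ 12.0363.

12.0363


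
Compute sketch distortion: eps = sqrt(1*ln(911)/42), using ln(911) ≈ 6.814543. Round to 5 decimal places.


ln(911) ≈ 6.814543.
1*ln(N)/m ≈ 1*6.814543/42 ≈ 0.16225102.
eps = sqrt(0.16225102) ≈ 0.4028039 ≈ 0.40280.

0.40280


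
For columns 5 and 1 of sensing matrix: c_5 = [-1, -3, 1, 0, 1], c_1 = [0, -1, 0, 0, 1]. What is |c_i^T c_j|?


Inner product: -1*0 + -3*-1 + 1*0 + 0*0 + 1*1
Products: [0, 3, 0, 0, 1]
Sum = 4.
|dot| = 4.

4


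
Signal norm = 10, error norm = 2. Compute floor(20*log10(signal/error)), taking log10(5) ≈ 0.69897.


||x||/||e|| = 10/2 = 5.
log10(5) ≈ 0.69897.
20*log10(||x||/||e||) ≈ 20*0.69897 = 13.9794.
floor(13.9794) = 13.

13


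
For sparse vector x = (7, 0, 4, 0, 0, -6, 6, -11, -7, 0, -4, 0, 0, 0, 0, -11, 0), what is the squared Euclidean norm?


Non-zero entries: [(0, 7), (2, 4), (5, -6), (6, 6), (7, -11), (8, -7), (10, -4), (15, -11)]
Squares: [49, 16, 36, 36, 121, 49, 16, 121]
||x||_2^2 = sum = 444.

444


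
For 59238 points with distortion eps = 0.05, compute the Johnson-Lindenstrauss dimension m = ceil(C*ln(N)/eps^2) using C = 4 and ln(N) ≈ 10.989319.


ln(59238) ≈ 10.989319.
eps^2 = 0.05^2 = 0.0025.
C*ln(N)/eps^2 ≈ 4*10.989319/0.0025 ≈ 17582.9104.
m = ceil(17582.9104) = 17583.

17583


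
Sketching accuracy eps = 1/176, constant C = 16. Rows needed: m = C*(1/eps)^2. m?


1/eps = 176.
(1/eps)^2 = 30976.
m = 16*30976 = 495616.

495616


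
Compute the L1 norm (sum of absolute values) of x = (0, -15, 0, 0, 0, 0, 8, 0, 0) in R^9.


Non-zero entries: [(1, -15), (6, 8)]
Absolute values: [15, 8]
||x||_1 = sum = 23.

23


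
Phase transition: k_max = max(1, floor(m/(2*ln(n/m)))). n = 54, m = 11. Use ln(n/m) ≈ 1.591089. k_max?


n/m = 54/11.
ln(n/m) ≈ 1.591089.
2*ln(n/m) ≈ 3.182178.
m/(2*ln(n/m)) ≈ 11/3.182178 ≈ 3.4568.
floor = 3.
k_max = max(1, 3) = 3.

3


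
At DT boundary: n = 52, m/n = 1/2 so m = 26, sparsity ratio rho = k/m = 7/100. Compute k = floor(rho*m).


m = 1/2*52 = 26.
rho = 7/100.
rho*m = 7/100*26 = 1.82.
k = floor(1.82) = 1.

1


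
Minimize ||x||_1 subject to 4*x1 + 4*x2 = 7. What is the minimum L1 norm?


Axis intercepts:
  x1 = 7/4, x2 = 0: L1 = 7/4
  x1 = 0, x2 = 7/4: L1 = 7/4
x* = (7/4, 0)
||x*||_1 = 7/4.

7/4


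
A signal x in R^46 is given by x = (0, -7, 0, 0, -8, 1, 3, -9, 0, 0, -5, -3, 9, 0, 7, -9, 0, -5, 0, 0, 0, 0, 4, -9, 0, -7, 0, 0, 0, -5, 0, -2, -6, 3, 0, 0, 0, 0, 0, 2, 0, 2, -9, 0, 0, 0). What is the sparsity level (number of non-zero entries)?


Non-zero positions: [1, 4, 5, 6, 7, 10, 11, 12, 14, 15, 17, 22, 23, 25, 29, 31, 32, 33, 39, 41, 42].
Sparsity = 21.

21


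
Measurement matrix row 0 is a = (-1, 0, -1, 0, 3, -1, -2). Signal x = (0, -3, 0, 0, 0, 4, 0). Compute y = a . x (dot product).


Non-zero terms: ['0*-3', '-1*4']
Products: [0, -4]
y = sum = -4.

-4


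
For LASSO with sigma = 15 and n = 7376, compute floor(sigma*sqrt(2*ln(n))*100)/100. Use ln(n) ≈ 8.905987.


ln(7376) ≈ 8.905987.
2*ln(n) ≈ 17.811974.
sqrt(2*ln(n)) ≈ sqrt(17.811974) ≈ 4.220423.
lambda ≈ 15*4.220423 = 63.306345.
floor(lambda*100)/100 = 63.30.

63.30


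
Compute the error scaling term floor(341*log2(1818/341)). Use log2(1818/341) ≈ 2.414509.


log2(n/k) = log2(1818/341) ≈ 2.414509.
k*log2(n/k) ≈ 341*2.414509 = 823.347569.
floor(823.347569) = 823.

823


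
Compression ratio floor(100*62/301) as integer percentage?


100*m/n = 100*62/301 ≈ 20.598.
floor = 20.

20


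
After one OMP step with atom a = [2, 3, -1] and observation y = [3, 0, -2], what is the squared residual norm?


a^T a = 14.
a^T y = 8.
coeff = 8/14 = 4/7.
||r||^2 = 59/7.

59/7


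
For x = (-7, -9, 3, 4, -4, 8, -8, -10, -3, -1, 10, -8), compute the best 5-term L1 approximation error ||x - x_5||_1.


Sorted |x_i| descending: [10, 10, 9, 8, 8, 8, 7, 4, 4, 3, 3, 1]
Keep top 5: [10, 10, 9, 8, 8]
Tail entries: [8, 7, 4, 4, 3, 3, 1]
L1 error = sum of tail = 30.

30


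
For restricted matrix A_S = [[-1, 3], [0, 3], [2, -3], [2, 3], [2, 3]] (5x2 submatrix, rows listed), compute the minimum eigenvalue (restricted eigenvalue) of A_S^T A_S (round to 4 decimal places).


A_S^T A_S = [[13, 3], [3, 45]].
trace = 58.
det = 576.
disc = trace^2 - 4*det = 3364 - 4*576 = 1060.
sqrt(1060) ≈ 32.557641.
lam_min = (58 - sqrt(1060))/2 ≈ (58 - 32.557641)/2 = 12.7211795 ≈ 12.7212.

12.7212


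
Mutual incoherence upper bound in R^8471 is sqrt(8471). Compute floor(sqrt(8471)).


92^2 = 8464 <= 8471 < 8649 = 93^2, so 92 <= sqrt(8471) < 93.
floor(sqrt(8471)) = 92.

92


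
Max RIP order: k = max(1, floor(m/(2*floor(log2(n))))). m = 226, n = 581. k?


floor(log2(581)) = 9.
2*9 = 18.
m/(2*floor(log2(n))) = 226/18 ≈ 12.5556.
floor = 12.
k = max(1, 12) = 12.

12


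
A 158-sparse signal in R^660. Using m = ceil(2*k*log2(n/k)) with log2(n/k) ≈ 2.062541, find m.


log2(n/k) = log2(660/158) ≈ 2.062541.
2*k*log2(n/k) ≈ 2*158*2.062541 = 651.762956.
m = ceil(651.762956) = 652.

652


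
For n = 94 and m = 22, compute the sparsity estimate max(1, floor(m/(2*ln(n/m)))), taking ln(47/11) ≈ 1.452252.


n/m = 94/22 = 47/11.
ln(n/m) ≈ 1.452252.
2*ln(n/m) ≈ 2.904504.
m/(2*ln(n/m)) ≈ 22/2.904504 ≈ 7.5744.
floor = 7.
k_max = max(1, 7) = 7.

7


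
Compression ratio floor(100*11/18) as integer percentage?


100*m/n = 100*11/18 ≈ 61.1111.
floor = 61.

61


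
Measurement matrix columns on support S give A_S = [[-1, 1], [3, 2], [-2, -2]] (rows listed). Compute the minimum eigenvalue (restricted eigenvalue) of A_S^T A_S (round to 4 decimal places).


A_S^T A_S = [[14, 9], [9, 9]].
trace = 23.
det = 45.
disc = trace^2 - 4*det = 529 - 4*45 = 349.
sqrt(349) ≈ 18.681542.
lam_min = (23 - sqrt(349))/2 ≈ (23 - 18.681542)/2 = 2.159229 ≈ 2.1592.

2.1592


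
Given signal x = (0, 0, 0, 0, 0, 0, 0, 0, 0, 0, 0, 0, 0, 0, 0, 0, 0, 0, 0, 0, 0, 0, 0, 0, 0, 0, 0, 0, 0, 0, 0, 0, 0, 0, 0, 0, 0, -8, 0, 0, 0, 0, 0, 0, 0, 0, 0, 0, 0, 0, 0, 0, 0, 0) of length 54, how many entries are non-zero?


Non-zero positions: [37].
Sparsity = 1.

1


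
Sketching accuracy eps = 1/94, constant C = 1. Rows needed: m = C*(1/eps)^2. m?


1/eps = 94.
(1/eps)^2 = 8836.
m = 1*8836 = 8836.

8836


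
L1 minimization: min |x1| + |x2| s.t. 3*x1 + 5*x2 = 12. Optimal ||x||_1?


Axis intercepts:
  x1 = 4, x2 = 0: L1 = 4
  x1 = 0, x2 = 12/5: L1 = 12/5
x* = (0, 12/5)
||x*||_1 = 12/5.

12/5


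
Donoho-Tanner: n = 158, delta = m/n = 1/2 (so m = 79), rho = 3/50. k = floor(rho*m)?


m = 1/2*158 = 79.
rho = 3/50.
rho*m = 3/50*79 = 4.74.
k = floor(4.74) = 4.

4


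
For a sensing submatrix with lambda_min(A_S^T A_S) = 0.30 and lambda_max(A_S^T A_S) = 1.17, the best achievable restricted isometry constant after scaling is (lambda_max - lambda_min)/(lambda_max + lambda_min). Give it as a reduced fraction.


lambda_max - lambda_min = 1.17 - 0.30 = 0.87.
lambda_max + lambda_min = 1.17 + 0.30 = 1.47.
delta = 0.87/1.47 = 87/147 = 29/49.

29/49


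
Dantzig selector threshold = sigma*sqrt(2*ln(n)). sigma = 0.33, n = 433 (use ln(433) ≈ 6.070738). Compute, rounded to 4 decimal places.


ln(433) ≈ 6.070738.
2*ln(n) ≈ 12.141476.
sqrt(2*ln(n)) ≈ sqrt(12.141476) ≈ 3.484462.
threshold ≈ 0.33*3.484462 = 1.14987246 ≈ 1.1499.

1.1499


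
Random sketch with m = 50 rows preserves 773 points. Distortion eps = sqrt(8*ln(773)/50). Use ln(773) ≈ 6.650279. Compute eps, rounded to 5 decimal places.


ln(773) ≈ 6.650279.
8*ln(N)/m ≈ 8*6.650279/50 ≈ 1.06404464.
eps = sqrt(1.06404464) ≈ 1.0315254 ≈ 1.03153.

1.03153


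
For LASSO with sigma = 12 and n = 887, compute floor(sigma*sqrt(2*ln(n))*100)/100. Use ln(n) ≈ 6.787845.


ln(887) ≈ 6.787845.
2*ln(n) ≈ 13.57569.
sqrt(2*ln(n)) ≈ sqrt(13.57569) ≈ 3.68452.
lambda ≈ 12*3.68452 = 44.21424.
floor(lambda*100)/100 = 44.21.

44.21


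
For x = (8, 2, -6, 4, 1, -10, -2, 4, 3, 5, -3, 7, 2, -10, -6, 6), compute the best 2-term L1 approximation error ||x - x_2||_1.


Sorted |x_i| descending: [10, 10, 8, 7, 6, 6, 6, 5, 4, 4, 3, 3, 2, 2, 2, 1]
Keep top 2: [10, 10]
Tail entries: [8, 7, 6, 6, 6, 5, 4, 4, 3, 3, 2, 2, 2, 1]
L1 error = sum of tail = 59.

59


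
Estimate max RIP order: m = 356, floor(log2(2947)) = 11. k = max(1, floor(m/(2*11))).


floor(log2(2947)) = 11.
2*11 = 22.
m/(2*floor(log2(n))) = 356/22 ≈ 16.1818.
floor = 16.
k = max(1, 16) = 16.

16


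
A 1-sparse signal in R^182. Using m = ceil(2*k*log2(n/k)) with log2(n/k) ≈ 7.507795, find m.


log2(n/k) = log2(182/1) ≈ 7.507795.
2*k*log2(n/k) ≈ 2*1*7.507795 = 15.01559.
m = ceil(15.01559) = 16.

16


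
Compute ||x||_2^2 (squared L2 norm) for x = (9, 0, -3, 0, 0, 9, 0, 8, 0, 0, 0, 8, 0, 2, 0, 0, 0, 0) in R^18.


Non-zero entries: [(0, 9), (2, -3), (5, 9), (7, 8), (11, 8), (13, 2)]
Squares: [81, 9, 81, 64, 64, 4]
||x||_2^2 = sum = 303.

303


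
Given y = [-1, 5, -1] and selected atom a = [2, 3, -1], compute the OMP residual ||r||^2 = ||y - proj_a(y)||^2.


a^T a = 14.
a^T y = 14.
coeff = 14/14 = 1.
||r||^2 = 13.

13


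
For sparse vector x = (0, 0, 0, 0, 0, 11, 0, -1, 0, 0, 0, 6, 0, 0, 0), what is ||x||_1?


Non-zero entries: [(5, 11), (7, -1), (11, 6)]
Absolute values: [11, 1, 6]
||x||_1 = sum = 18.

18


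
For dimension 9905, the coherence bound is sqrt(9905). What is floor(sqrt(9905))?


99^2 = 9801 <= 9905 < 10000 = 100^2, so 99 <= sqrt(9905) < 100.
floor(sqrt(9905)) = 99.

99


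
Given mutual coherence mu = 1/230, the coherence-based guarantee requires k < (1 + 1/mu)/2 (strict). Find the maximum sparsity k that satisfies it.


1/mu = 230.
1 + 1/mu = 231.
(1 + 1/mu)/2 = 115.5 is not an integer, so k_max = floor(115.5) = 115.

115


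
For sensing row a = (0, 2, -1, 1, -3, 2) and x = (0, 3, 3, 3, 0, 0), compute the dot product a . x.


Non-zero terms: ['2*3', '-1*3', '1*3']
Products: [6, -3, 3]
y = sum = 6.

6


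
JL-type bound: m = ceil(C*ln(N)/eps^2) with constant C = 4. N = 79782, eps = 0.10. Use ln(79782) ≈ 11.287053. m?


ln(79782) ≈ 11.287053.
eps^2 = 0.10^2 = 0.01.
C*ln(N)/eps^2 ≈ 4*11.287053/0.01 ≈ 4514.8212.
m = ceil(4514.8212) = 4515.

4515


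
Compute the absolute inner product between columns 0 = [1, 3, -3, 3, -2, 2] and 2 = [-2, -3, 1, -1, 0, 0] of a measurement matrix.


Inner product: 1*-2 + 3*-3 + -3*1 + 3*-1 + -2*0 + 2*0
Products: [-2, -9, -3, -3, 0, 0]
Sum = -17.
|dot| = 17.

17
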